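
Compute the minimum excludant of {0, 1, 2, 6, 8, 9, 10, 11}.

3

The values 0, 1, 2 are all present; 3 is the first non-negative integer missing from the set.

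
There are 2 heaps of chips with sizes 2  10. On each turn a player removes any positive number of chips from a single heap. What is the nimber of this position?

Write each in binary and XOR column by column:
  0010  (2)
  1010  (10)
  ----
  1000  (8)

8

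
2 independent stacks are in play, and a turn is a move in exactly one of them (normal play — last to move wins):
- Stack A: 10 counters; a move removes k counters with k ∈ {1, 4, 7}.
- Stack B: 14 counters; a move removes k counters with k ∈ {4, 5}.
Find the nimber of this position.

1

Build the Grundy sequence for stack A with g(k) = mex{g(k−s) : s ∈ {1, 4, 7}, s ≤ k}:
g(0) = mex{} = 0
g(1) = mex{0} = 1
g(2) = mex{1} = 0
g(3) = mex{0} = 1
g(4) = mex{0,1} = 2
g(5) = mex{1,2} = 0
g(6) = mex{0} = 1
g(7) = mex{0,1} = 2
g(8) = mex{1,2} = 0
g(9) = mex{0} = 1
g(10) = mex{1} = 0
So g(10) = 0.
Build the Grundy sequence for stack B with g(k) = mex{g(k−s) : s ∈ {4, 5}, s ≤ k}:
k:     0  1  2  3  4  5  6  7  8  9 10 11 12 13 14
g(k):  0  0  0  0  1  1  1  1  2  0  0  0  0  1  1
So g(14) = 1.
The value of a disjunctive sum is the nim-sum of the parts.
Combined value = 0 XOR 1 = 1.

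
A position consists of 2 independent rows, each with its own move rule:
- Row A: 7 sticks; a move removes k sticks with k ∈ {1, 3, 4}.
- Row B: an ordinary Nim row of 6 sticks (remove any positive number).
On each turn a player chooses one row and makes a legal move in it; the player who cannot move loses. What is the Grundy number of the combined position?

For row A, compute g(0), g(1), … with moves {1, 3, 4}:
k:     0  1  2  3  4  5  6  7
g(k):  0  1  0  1  2  3  2  0
So g(7) = 0.
Row B is a plain Nim row of size 6, so its Grundy value is 6.
The value of a disjunctive sum is the nim-sum of the parts.
Combined value = 0 ⊕ 6 = 6.

6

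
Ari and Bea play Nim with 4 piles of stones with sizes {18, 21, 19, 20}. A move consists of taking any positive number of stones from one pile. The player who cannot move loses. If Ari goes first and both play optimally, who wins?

Nim-sum: 18 ⊕ 21 ⊕ 19 ⊕ 20 = 0.
The nim-sum is 0, so this is a P-position: the player to move is in a losing position under optimal play; Ari is about to move from it and so loses — Bea wins.

Bea wins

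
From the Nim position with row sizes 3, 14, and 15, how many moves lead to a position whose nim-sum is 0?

3

Write each in binary and XOR column by column:
  0011  (3)
  1110  (14)
  1111  (15)
  ----
  0010  (2)
The overall nim-sum is X = 2. A row of size p has a winning move iff p XOR X < p (reduce it to p XOR X).
  3: 3 XOR 2 = 1 < 3 — winning move (to 1).
  14: 14 XOR 2 = 12 < 14 — winning move (to 12).
  15: 15 XOR 2 = 13 < 15 — winning move (to 13).
That gives 3 winning moves.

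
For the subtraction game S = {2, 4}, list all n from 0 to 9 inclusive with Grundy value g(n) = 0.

0, 1, 6, 7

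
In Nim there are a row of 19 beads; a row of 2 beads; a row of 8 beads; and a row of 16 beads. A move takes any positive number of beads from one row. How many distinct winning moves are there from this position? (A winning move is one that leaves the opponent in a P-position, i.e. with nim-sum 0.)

1

Compute the nim-sum pairwise:
19 XOR 2 = 17
17 XOR 8 = 25
25 XOR 16 = 9
The overall nim-sum is X = 9. A row of size p has a winning move iff p XOR X < p (reduce it to p XOR X).
  19: 19 XOR 9 = 26 ≥ 19 — no move.
  2: 2 XOR 9 = 11 ≥ 2 — no move.
  8: 8 XOR 9 = 1 < 8 — winning move (to 1).
  16: 16 XOR 9 = 25 ≥ 16 — no move.
That gives 1 winning move.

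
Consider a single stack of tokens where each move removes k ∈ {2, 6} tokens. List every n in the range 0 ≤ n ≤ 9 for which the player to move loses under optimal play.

0, 1, 4, 5, 8, 9

Compute g(0), g(1), … for moves {2, 6}:
g(0) = mex{} = 0
g(1) = mex{} = 0
g(2) = mex{0} = 1
g(3) = mex{0} = 1
g(4) = mex{1} = 0
g(5) = mex{1} = 0
g(6) = mex{0} = 1
g(7) = mex{0} = 1
g(8) = mex{1} = 0
g(9) = mex{1} = 0
The P-positions (g = 0) in 0..9 are 0, 1, 4, 5, 8, 9.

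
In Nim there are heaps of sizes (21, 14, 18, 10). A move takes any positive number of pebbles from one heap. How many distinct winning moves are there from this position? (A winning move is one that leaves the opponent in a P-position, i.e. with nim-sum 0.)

3

Bitwise XOR of the heap sizes:
  10101  (21)
  01110  (14)
  10010  (18)
  01010  (10)
  -----
  00011  (3)
The overall nim-sum is X = 3. A heap of size p has a winning move iff p XOR X < p (reduce it to p XOR X).
  21: 21 XOR 3 = 22 ≥ 21 — no move.
  14: 14 XOR 3 = 13 < 14 — winning move (to 13).
  18: 18 XOR 3 = 17 < 18 — winning move (to 17).
  10: 10 XOR 3 = 9 < 10 — winning move (to 9).
That gives 3 winning moves.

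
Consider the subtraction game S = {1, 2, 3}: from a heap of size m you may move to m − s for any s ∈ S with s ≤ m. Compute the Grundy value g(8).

0

Compute g(0), g(1), … for moves {1, 2, 3}:
g(0) = mex{} = 0
g(1) = mex{0} = 1
g(2) = mex{0,1} = 2
g(3) = mex{0,1,2} = 3
g(4) = mex{1,2,3} = 0
g(5) = mex{0,2,3} = 1
g(6) = mex{0,1,3} = 2
g(7) = mex{0,1,2} = 3
g(8) = mex{1,2,3} = 0
So g(8) = 0.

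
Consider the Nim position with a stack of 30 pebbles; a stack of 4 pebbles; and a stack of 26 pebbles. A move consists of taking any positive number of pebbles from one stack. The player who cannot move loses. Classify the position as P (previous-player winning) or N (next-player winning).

Compute the nim-sum pairwise:
30 ^ 4 = 26
26 ^ 26 = 0
The nim-sum is 0, so this is a P-position: the player to move is in a losing position under optimal play.

P-position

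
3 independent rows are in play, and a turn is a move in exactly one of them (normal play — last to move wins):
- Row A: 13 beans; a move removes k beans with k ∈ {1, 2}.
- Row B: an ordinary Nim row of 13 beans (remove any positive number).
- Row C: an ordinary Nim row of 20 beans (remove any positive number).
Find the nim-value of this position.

24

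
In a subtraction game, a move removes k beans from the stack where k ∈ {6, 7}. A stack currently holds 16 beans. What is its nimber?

Grundy values for subtraction set {6, 7}:
k:     0  1  2  3  4  5  6  7  8  9 10 11 12 13 14 15 16
g(k):  0  0  0  0  0  0  1  1  1  1  1  1  2  0  0  0  0
So g(16) = 0.

0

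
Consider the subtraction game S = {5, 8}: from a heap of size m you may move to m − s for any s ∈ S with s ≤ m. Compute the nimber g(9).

Compute g(0), g(1), … for moves {5, 8}:
k:     0  1  2  3  4  5  6  7  8  9
g(k):  0  0  0  0  0  1  1  1  1  1
So g(9) = 1.

1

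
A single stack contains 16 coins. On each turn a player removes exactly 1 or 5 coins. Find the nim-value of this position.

Compute g(0), g(1), … for moves {1, 5}:
k:     0  1  2  3  4  5  6  7  8  9 10 11 12 13 14 15 16
g(k):  0  1  0  1  0  1  0  1  0  1  0  1  0  1  0  1  0
So g(16) = 0.

0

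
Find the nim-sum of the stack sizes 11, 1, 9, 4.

7

Nim-sum: 11 ⊕ 1 ⊕ 9 ⊕ 4 = 7.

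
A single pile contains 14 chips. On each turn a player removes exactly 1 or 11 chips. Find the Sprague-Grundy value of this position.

0

Grundy values for subtraction set {1, 11}:
g(0) = mex{} = 0
g(1) = mex{0} = 1
g(2) = mex{1} = 0
g(3) = mex{0} = 1
g(4) = mex{1} = 0
g(5) = mex{0} = 1
g(6) = mex{1} = 0
g(7) = mex{0} = 1
g(8) = mex{1} = 0
g(9) = mex{0} = 1
g(10) = mex{1} = 0
g(11) = mex{0} = 1
g(12) = mex{1} = 0
g(13) = mex{0} = 1
g(14) = mex{1} = 0
So g(14) = 0.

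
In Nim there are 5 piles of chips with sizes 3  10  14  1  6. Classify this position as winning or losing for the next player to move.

Losing position

Nim-sum: 3 XOR 10 XOR 14 XOR 1 XOR 6 = 0.
The nim-sum is 0, so this is a P-position: the player to move is in a losing position under optimal play.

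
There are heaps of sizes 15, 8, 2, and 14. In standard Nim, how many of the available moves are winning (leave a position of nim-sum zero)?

Write each in binary and XOR column by column:
  1111  (15)
  1000  (8)
  0010  (2)
  1110  (14)
  ----
  1011  (11)
The overall nim-sum is X = 11. A heap of size p has a winning move iff p XOR X < p (reduce it to p XOR X).
  15: 15 XOR 11 = 4 < 15 — winning move (to 4).
  8: 8 XOR 11 = 3 < 8 — winning move (to 3).
  2: 2 XOR 11 = 9 ≥ 2 — no move.
  14: 14 XOR 11 = 5 < 14 — winning move (to 5).
That gives 3 winning moves.

3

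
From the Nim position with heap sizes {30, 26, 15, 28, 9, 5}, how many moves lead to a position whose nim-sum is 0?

In binary:
  11110  (30)
  11010  (26)
  01111  (15)
  11100  (28)
  01001  (9)
  00101  (5)
  -----
  11011  (27)
The overall nim-sum is X = 27. A heap of size p has a winning move iff p XOR X < p (reduce it to p XOR X).
  30: 30 XOR 27 = 5 < 30 — winning move (to 5).
  26: 26 XOR 27 = 1 < 26 — winning move (to 1).
  15: 15 XOR 27 = 20 ≥ 15 — no move.
  28: 28 XOR 27 = 7 < 28 — winning move (to 7).
  9: 9 XOR 27 = 18 ≥ 9 — no move.
  5: 5 XOR 27 = 30 ≥ 5 — no move.
That gives 3 winning moves.

3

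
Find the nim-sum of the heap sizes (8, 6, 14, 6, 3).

5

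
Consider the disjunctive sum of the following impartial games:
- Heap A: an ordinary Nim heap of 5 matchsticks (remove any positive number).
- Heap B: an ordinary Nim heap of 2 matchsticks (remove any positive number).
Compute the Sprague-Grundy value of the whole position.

7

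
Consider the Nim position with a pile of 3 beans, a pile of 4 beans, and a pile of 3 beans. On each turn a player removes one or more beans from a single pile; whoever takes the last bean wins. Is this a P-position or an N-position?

N-position

Nim-sum: 3 ^ 4 ^ 3 = 4.
The nim-sum is 4 ≠ 0, so this is an N-position: the player to move can win.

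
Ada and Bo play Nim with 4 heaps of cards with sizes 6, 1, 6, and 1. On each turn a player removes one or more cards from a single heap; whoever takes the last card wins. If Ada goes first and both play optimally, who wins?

Bo wins

Nim-sum: 6 XOR 1 XOR 6 XOR 1 = 0.
The nim-sum is 0, so this is a P-position: the player to move is in a losing position under optimal play; Ada is about to move from it and so loses — Bo wins.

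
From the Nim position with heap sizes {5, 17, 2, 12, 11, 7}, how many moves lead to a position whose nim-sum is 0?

1

Bitwise XOR of the heap sizes:
  00101  (5)
  10001  (17)
  00010  (2)
  01100  (12)
  01011  (11)
  00111  (7)
  -----
  10110  (22)
The overall nim-sum is X = 22. A heap of size p has a winning move iff p XOR X < p (reduce it to p XOR X).
  5: 5 XOR 22 = 19 ≥ 5 — no move.
  17: 17 XOR 22 = 7 < 17 — winning move (to 7).
  2: 2 XOR 22 = 20 ≥ 2 — no move.
  12: 12 XOR 22 = 26 ≥ 12 — no move.
  11: 11 XOR 22 = 29 ≥ 11 — no move.
  7: 7 XOR 22 = 17 ≥ 7 — no move.
That gives 1 winning move.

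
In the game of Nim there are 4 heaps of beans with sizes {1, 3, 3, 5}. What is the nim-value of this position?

Nim-sum: 1 XOR 3 XOR 3 XOR 5 = 4.

4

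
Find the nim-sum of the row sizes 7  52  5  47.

Compute the nim-sum pairwise:
7 ^ 52 = 51
51 ^ 5 = 54
54 ^ 47 = 25

25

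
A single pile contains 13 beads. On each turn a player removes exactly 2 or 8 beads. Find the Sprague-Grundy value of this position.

1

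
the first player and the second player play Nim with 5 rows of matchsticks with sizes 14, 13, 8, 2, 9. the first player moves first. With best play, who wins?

Bitwise XOR of the heap sizes:
  1110  (14)
  1101  (13)
  1000  (8)
  0010  (2)
  1001  (9)
  ----
  0000  (0)
The nim-sum is 0, so this is a P-position: the player to move is in a losing position under optimal play; the first player is about to move from it and so loses — the second player wins.

the second player wins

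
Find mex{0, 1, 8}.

2

The values 0, 1 are all present; 2 is the first non-negative integer missing from the set.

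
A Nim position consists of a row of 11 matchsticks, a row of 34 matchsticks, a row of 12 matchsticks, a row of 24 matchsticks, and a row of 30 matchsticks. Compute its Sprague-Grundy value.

Compute the nim-sum pairwise:
11 ^ 34 = 41
41 ^ 12 = 37
37 ^ 24 = 61
61 ^ 30 = 35

35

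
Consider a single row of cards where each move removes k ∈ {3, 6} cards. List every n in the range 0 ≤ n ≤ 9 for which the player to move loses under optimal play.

Compute g(0), g(1), … for moves {3, 6}:
k:     0  1  2  3  4  5  6  7  8  9
g(k):  0  0  0  1  1  1  2  2  2  0
The P-positions (g = 0) in 0..9 are 0, 1, 2, 9.

0, 1, 2, 9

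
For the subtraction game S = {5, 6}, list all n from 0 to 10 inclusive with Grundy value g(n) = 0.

0, 1, 2, 3, 4

Grundy values for subtraction set {5, 6}:
g(0) = mex{} = 0
g(1) = mex{} = 0
g(2) = mex{} = 0
g(3) = mex{} = 0
g(4) = mex{} = 0
g(5) = mex{0} = 1
g(6) = mex{0} = 1
g(7) = mex{0} = 1
g(8) = mex{0} = 1
g(9) = mex{0} = 1
g(10) = mex{0,1} = 2
The P-positions (g = 0) in 0..10 are 0, 1, 2, 3, 4.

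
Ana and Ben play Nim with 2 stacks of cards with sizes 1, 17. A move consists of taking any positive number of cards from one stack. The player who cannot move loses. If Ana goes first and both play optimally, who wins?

Ana wins

Compute the nim-sum pairwise:
1 XOR 17 = 16
The nim-sum is 16 ≠ 0, so this is an N-position: the player to move can win; Ana has a winning move.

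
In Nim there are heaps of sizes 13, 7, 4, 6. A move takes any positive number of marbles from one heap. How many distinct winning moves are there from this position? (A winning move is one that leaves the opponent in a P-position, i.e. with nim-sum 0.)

1

Nim-sum: 13 ^ 7 ^ 4 ^ 6 = 8.
The overall nim-sum is X = 8. A heap of size p has a winning move iff p XOR X < p (reduce it to p XOR X).
  13: 13 XOR 8 = 5 < 13 — winning move (to 5).
  7: 7 XOR 8 = 15 ≥ 7 — no move.
  4: 4 XOR 8 = 12 ≥ 4 — no move.
  6: 6 XOR 8 = 14 ≥ 6 — no move.
That gives 1 winning move.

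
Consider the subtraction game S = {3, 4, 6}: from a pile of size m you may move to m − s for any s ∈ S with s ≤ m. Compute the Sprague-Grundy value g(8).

2

Compute g(0), g(1), … for moves {3, 4, 6}:
g(0) = mex{} = 0
g(1) = mex{} = 0
g(2) = mex{} = 0
g(3) = mex{0} = 1
g(4) = mex{0} = 1
g(5) = mex{0} = 1
g(6) = mex{0,1} = 2
g(7) = mex{0,1} = 2
g(8) = mex{0,1} = 2
So g(8) = 2.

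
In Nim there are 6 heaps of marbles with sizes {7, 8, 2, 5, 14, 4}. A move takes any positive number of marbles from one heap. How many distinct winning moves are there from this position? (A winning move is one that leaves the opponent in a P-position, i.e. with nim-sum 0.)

3

Compute the nim-sum pairwise:
7 XOR 8 = 15
15 XOR 2 = 13
13 XOR 5 = 8
8 XOR 14 = 6
6 XOR 4 = 2
The overall nim-sum is X = 2. A heap of size p has a winning move iff p XOR X < p (reduce it to p XOR X).
  7: 7 XOR 2 = 5 < 7 — winning move (to 5).
  8: 8 XOR 2 = 10 ≥ 8 — no move.
  2: 2 XOR 2 = 0 < 2 — winning move (to 0).
  5: 5 XOR 2 = 7 ≥ 5 — no move.
  14: 14 XOR 2 = 12 < 14 — winning move (to 12).
  4: 4 XOR 2 = 6 ≥ 4 — no move.
That gives 3 winning moves.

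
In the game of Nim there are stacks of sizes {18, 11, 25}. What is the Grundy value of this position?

0

Write each in binary and XOR column by column:
  10010  (18)
  01011  (11)
  11001  (25)
  -----
  00000  (0)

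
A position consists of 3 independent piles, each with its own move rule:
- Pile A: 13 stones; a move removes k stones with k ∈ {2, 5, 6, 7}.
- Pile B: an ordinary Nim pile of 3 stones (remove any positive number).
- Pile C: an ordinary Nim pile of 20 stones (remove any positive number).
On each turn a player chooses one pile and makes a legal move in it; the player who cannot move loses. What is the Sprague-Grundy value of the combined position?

Build the Grundy sequence for pile A with g(k) = mex{g(k−s) : s ∈ {2, 5, 6, 7}, s ≤ k}:
g(0) = mex{} = 0
g(1) = mex{} = 0
g(2) = mex{0} = 1
g(3) = mex{0} = 1
g(4) = mex{1} = 0
g(5) = mex{0,1} = 2
g(6) = mex{0} = 1
g(7) = mex{0,1,2} = 3
g(8) = mex{0,1} = 2
g(9) = mex{0,1,3} = 2
g(10) = mex{0,1,2} = 3
g(11) = mex{0,1,2} = 3
g(12) = mex{1,2,3} = 0
g(13) = mex{1,2,3} = 0
So g(13) = 0.
Pile B is a plain Nim pile of size 3, so its Grundy value is 3.
Pile C is a plain Nim pile of size 20, so its Grundy value is 20.
The value of a disjunctive sum is the nim-sum of the parts.
Combined value = 0 XOR 3 XOR 20 = 23.

23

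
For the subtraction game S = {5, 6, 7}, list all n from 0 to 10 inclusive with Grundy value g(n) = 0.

Grundy values for subtraction set {5, 6, 7}:
k:     0  1  2  3  4  5  6  7  8  9 10
g(k):  0  0  0  0  0  1  1  1  1  1  2
The P-positions (g = 0) in 0..10 are 0, 1, 2, 3, 4.

0, 1, 2, 3, 4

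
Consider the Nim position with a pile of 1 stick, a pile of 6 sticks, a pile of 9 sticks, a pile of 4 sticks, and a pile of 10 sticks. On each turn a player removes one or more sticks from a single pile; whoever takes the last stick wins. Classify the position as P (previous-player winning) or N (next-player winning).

Nim-sum: 1 ^ 6 ^ 9 ^ 4 ^ 10 = 0.
The nim-sum is 0, so this is a P-position: the player to move is in a losing position under optimal play.

P-position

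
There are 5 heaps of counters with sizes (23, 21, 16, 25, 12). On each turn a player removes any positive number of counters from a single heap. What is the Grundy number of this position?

Write each in binary and XOR column by column:
  10111  (23)
  10101  (21)
  10000  (16)
  11001  (25)
  01100  (12)
  -----
  00111  (7)

7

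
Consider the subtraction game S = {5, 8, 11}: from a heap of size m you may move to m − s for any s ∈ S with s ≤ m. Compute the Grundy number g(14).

Grundy values for subtraction set {5, 8, 11}:
k:     0  1  2  3  4  5  6  7  8  9 10 11 12 13 14
g(k):  0  0  0  0  0  1  1  1  1  1  2  2  2  2  2
So g(14) = 2.

2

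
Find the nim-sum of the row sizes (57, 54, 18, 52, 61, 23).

3

Compute the nim-sum pairwise:
57 ^ 54 = 15
15 ^ 18 = 29
29 ^ 52 = 41
41 ^ 61 = 20
20 ^ 23 = 3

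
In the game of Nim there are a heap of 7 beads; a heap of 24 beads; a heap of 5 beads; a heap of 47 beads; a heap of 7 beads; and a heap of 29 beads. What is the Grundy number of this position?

In binary:
  000111  (7)
  011000  (24)
  000101  (5)
  101111  (47)
  000111  (7)
  011101  (29)
  ------
  101111  (47)

47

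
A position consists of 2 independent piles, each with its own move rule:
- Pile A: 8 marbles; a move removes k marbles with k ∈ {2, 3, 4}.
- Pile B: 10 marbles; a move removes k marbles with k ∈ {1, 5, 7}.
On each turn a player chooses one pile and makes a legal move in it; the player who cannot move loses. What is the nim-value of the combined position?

Grundy values for pile A (subtraction set {2, 3, 4}):
g(0) = mex{} = 0
g(1) = mex{} = 0
g(2) = mex{0} = 1
g(3) = mex{0} = 1
g(4) = mex{0,1} = 2
g(5) = mex{0,1} = 2
g(6) = mex{1,2} = 0
g(7) = mex{1,2} = 0
g(8) = mex{0,2} = 1
So g(8) = 1.
Grundy values for pile B (subtraction set {1, 5, 7}):
k:     0  1  2  3  4  5  6  7  8  9 10
g(k):  0  1  0  1  0  1  0  1  0  1  0
So g(10) = 0.
The value of a disjunctive sum is the nim-sum of the parts.
Combined value = 1 XOR 0 = 1.

1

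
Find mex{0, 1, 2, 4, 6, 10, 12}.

3

The values 0, 1, 2 are all present; 3 is the first non-negative integer missing from the set.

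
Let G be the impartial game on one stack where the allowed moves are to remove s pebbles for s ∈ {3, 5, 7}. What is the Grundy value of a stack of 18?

Build the Grundy sequence with g(k) = mex{g(k−s) : s ∈ {3, 5, 7}, s ≤ k}:
k:     0  1  2  3  4  5  6  7  8  9 10 11 12 13 14 15 16 17 18
g(k):  0  0  0  1  1  1  2  2  2  3  0  0  0  1  1  1  2  2  2
So g(18) = 2.

2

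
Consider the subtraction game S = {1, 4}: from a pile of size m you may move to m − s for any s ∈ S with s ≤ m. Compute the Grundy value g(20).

0

Compute g(0), g(1), … for moves {1, 4}:
k:     0  1  2  3  4  5  6  7  8  9 10 11 12 13 14 15 16 17 18 19 20
g(k):  0  1  0  1  2  0  1  0  1  2  0  1  0  1  2  0  1  0  1  2  0
So g(20) = 0.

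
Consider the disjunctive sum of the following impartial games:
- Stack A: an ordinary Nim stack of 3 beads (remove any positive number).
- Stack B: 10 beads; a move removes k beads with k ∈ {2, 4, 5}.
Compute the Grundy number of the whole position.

Stack A is a plain Nim stack of size 3, so its Grundy value is 3.
Grundy values for stack B (subtraction set {2, 4, 5}):
g(0) = mex{} = 0
g(1) = mex{} = 0
g(2) = mex{0} = 1
g(3) = mex{0} = 1
g(4) = mex{0,1} = 2
g(5) = mex{0,1} = 2
g(6) = mex{0,1,2} = 3
g(7) = mex{1,2} = 0
g(8) = mex{1,2,3} = 0
g(9) = mex{0,2} = 1
g(10) = mex{0,2,3} = 1
So g(10) = 1.
By the Sprague-Grundy theorem, the Grundy value of a sum of independent games is the XOR of the component values.
Combined value = 3 ⊕ 1 = 2.

2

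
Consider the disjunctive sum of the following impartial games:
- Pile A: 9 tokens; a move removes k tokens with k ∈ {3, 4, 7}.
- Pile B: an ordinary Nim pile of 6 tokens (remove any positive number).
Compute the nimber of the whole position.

5

For pile A, compute g(0), g(1), … with moves {3, 4, 7}:
k:     0  1  2  3  4  5  6  7  8  9
g(k):  0  0  0  1  1  1  2  2  2  3
So g(9) = 3.
Pile B is a plain Nim pile of size 6, so its Grundy value is 6.
By the Sprague-Grundy theorem, the Grundy value of a sum of independent games is the XOR of the component values.
Combined value = 3 XOR 6 = 5.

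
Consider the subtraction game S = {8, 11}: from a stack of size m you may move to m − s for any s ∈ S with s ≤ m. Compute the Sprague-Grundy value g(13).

Build the Grundy sequence with g(k) = mex{g(k−s) : s ∈ {8, 11}, s ≤ k}:
k:     0  1  2  3  4  5  6  7  8  9 10 11 12 13
g(k):  0  0  0  0  0  0  0  0  1  1  1  1  1  1
So g(13) = 1.

1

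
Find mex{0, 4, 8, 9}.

0 is in the set but 1 is not, so the mex is 1.

1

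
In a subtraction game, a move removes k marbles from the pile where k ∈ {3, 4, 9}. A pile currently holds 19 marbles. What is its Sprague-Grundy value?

2

Grundy values for subtraction set {3, 4, 9}:
k:     0  1  2  3  4  5  6  7  8  9 10 11 12 13 14 15 16 17 18 19
g(k):  0  0  0  1  1  1  2  0  0  3  1  1  2  0  0  0  1  1  1  2
So g(19) = 2.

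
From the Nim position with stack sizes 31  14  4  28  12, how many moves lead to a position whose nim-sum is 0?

In binary:
  11111  (31)
  01110  (14)
  00100  (4)
  11100  (28)
  01100  (12)
  -----
  00101  (5)
The overall nim-sum is X = 5. A stack of size p has a winning move iff p XOR X < p (reduce it to p XOR X).
  31: 31 XOR 5 = 26 < 31 — winning move (to 26).
  14: 14 XOR 5 = 11 < 14 — winning move (to 11).
  4: 4 XOR 5 = 1 < 4 — winning move (to 1).
  28: 28 XOR 5 = 25 < 28 — winning move (to 25).
  12: 12 XOR 5 = 9 < 12 — winning move (to 9).
That gives 5 winning moves.

5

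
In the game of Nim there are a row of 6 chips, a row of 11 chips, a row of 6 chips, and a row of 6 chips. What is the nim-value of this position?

Compute the nim-sum pairwise:
6 ^ 11 = 13
13 ^ 6 = 11
11 ^ 6 = 13

13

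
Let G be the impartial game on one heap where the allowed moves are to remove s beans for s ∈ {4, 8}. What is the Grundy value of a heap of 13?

0

Compute g(0), g(1), … for moves {4, 8}:
k:     0  1  2  3  4  5  6  7  8  9 10 11 12 13
g(k):  0  0  0  0  1  1  1  1  2  2  2  2  0  0
So g(13) = 0.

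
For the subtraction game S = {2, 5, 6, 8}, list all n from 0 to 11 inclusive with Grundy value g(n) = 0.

0, 1, 4, 11

Build the Grundy sequence with g(k) = mex{g(k−s) : s ∈ {2, 5, 6, 8}, s ≤ k}:
g(0) = mex{} = 0
g(1) = mex{} = 0
g(2) = mex{0} = 1
g(3) = mex{0} = 1
g(4) = mex{1} = 0
g(5) = mex{0,1} = 2
g(6) = mex{0} = 1
g(7) = mex{0,1,2} = 3
g(8) = mex{0,1} = 2
g(9) = mex{0,1,3} = 2
g(10) = mex{0,1,2} = 3
g(11) = mex{1,2} = 0
The P-positions (g = 0) in 0..11 are 0, 1, 4, 11.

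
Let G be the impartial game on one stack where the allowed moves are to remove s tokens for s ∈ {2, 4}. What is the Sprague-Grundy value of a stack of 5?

2

Grundy values for subtraction set {2, 4}:
k:     0  1  2  3  4  5
g(k):  0  0  1  1  2  2
So g(5) = 2.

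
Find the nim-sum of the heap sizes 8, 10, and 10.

Nim-sum: 8 ^ 10 ^ 10 = 8.

8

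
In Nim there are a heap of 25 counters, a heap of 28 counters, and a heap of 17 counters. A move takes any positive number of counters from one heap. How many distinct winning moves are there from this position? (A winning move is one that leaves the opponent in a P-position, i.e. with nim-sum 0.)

Nim-sum: 25 ⊕ 28 ⊕ 17 = 20.
The overall nim-sum is X = 20. A heap of size p has a winning move iff p XOR X < p (reduce it to p XOR X).
  25: 25 XOR 20 = 13 < 25 — winning move (to 13).
  28: 28 XOR 20 = 8 < 28 — winning move (to 8).
  17: 17 XOR 20 = 5 < 17 — winning move (to 5).
That gives 3 winning moves.

3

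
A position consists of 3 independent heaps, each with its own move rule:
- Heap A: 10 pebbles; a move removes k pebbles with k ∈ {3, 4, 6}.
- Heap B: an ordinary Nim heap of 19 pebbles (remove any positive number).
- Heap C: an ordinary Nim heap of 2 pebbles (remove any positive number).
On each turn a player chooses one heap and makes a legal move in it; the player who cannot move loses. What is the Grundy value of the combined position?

17

For heap A, compute g(0), g(1), … with moves {3, 4, 6}:
g(0) = mex{} = 0
g(1) = mex{} = 0
g(2) = mex{} = 0
g(3) = mex{0} = 1
g(4) = mex{0} = 1
g(5) = mex{0} = 1
g(6) = mex{0,1} = 2
g(7) = mex{0,1} = 2
g(8) = mex{0,1} = 2
g(9) = mex{1,2} = 0
g(10) = mex{1,2} = 0
So g(10) = 0.
Heap B is a plain Nim heap of size 19, so its Grundy value is 19.
Heap C is a plain Nim heap of size 2, so its Grundy value is 2.
By the Sprague-Grundy theorem, the Grundy value of a sum of independent games is the XOR of the component values.
Combined value = 0 ⊕ 19 ⊕ 2 = 17.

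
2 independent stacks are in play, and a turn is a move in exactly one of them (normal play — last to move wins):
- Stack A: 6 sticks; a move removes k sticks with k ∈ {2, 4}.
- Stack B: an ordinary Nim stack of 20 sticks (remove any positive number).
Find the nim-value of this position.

20

Build the Grundy sequence for stack A with g(k) = mex{g(k−s) : s ∈ {2, 4}, s ≤ k}:
k:     0  1  2  3  4  5  6
g(k):  0  0  1  1  2  2  0
So g(6) = 0.
Stack B is a plain Nim stack of size 20, so its Grundy value is 20.
The value of a disjunctive sum is the nim-sum of the parts.
Combined value = 0 XOR 20 = 20.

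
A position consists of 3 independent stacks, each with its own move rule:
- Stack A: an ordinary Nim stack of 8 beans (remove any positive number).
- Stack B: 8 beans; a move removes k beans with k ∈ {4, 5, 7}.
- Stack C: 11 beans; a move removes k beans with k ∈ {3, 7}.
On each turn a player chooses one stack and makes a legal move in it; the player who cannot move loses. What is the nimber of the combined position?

10

Stack A is a plain Nim stack of size 8, so its Grundy value is 8.
Grundy values for stack B (subtraction set {4, 5, 7}):
g(0) = mex{} = 0
g(1) = mex{} = 0
g(2) = mex{} = 0
g(3) = mex{} = 0
g(4) = mex{0} = 1
g(5) = mex{0} = 1
g(6) = mex{0} = 1
g(7) = mex{0} = 1
g(8) = mex{0,1} = 2
So g(8) = 2.
Build the Grundy sequence for stack C with g(k) = mex{g(k−s) : s ∈ {3, 7}, s ≤ k}:
k:     0  1  2  3  4  5  6  7  8  9 10 11
g(k):  0  0  0  1  1  1  0  2  2  1  0  0
So g(11) = 0.
By the Sprague-Grundy theorem, the Grundy value of a sum of independent games is the XOR of the component values.
Combined value = 8 XOR 2 XOR 0 = 10.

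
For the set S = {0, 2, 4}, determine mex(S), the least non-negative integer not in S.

1

0 is in the set but 1 is not, so the mex is 1.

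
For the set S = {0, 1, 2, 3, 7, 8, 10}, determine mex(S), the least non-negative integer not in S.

The values 0, 1, 2, 3 are all present; 4 is the first non-negative integer missing from the set.

4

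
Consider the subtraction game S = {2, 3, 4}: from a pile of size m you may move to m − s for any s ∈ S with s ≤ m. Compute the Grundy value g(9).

1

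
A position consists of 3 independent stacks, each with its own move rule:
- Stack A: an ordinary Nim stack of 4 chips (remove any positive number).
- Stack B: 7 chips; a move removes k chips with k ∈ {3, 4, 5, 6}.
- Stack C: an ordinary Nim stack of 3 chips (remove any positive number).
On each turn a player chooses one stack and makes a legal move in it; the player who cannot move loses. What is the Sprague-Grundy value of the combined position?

Stack A is a plain Nim stack of size 4, so its Grundy value is 4.
For stack B, compute g(0), g(1), … with moves {3, 4, 5, 6}:
k:     0  1  2  3  4  5  6  7
g(k):  0  0  0  1  1  1  2  2
So g(7) = 2.
Stack C is a plain Nim stack of size 3, so its Grundy value is 3.
By the Sprague-Grundy theorem, the Grundy value of a sum of independent games is the XOR of the component values.
Combined value = 4 XOR 2 XOR 3 = 5.

5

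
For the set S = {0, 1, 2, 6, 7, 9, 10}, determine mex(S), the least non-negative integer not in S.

The values 0, 1, 2 are all present; 3 is the first non-negative integer missing from the set.

3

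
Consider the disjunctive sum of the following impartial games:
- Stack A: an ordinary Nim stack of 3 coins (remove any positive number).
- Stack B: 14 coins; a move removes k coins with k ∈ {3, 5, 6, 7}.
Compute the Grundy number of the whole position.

Stack A is a plain Nim stack of size 3, so its Grundy value is 3.
Grundy values for stack B (subtraction set {3, 5, 6, 7}):
k:     0  1  2  3  4  5  6  7  8  9 10 11 12 13 14
g(k):  0  0  0  1  1  1  2  2  2  3  0  0  0  1  1
So g(14) = 1.
By the Sprague-Grundy theorem, the Grundy value of a sum of independent games is the XOR of the component values.
Combined value = 3 XOR 1 = 2.

2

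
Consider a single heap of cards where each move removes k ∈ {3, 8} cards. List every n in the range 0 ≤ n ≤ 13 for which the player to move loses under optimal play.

0, 1, 2, 6, 7, 11, 12, 13

Build the Grundy sequence with g(k) = mex{g(k−s) : s ∈ {3, 8}, s ≤ k}:
g(0) = mex{} = 0
g(1) = mex{} = 0
g(2) = mex{} = 0
g(3) = mex{0} = 1
g(4) = mex{0} = 1
g(5) = mex{0} = 1
g(6) = mex{1} = 0
g(7) = mex{1} = 0
g(8) = mex{0,1} = 2
g(9) = mex{0} = 1
g(10) = mex{0} = 1
g(11) = mex{1,2} = 0
g(12) = mex{1} = 0
g(13) = mex{1} = 0
The P-positions (g = 0) in 0..13 are 0, 1, 2, 6, 7, 11, 12, 13.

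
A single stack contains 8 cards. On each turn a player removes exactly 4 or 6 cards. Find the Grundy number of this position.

2

Compute g(0), g(1), … for moves {4, 6}:
k:     0  1  2  3  4  5  6  7  8
g(k):  0  0  0  0  1  1  1  1  2
So g(8) = 2.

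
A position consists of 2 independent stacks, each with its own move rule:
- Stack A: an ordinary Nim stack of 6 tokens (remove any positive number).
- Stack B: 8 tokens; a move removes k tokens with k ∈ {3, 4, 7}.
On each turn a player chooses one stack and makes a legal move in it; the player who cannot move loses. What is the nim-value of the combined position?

4

Stack A is a plain Nim stack of size 6, so its Grundy value is 6.
Build the Grundy sequence for stack B with g(k) = mex{g(k−s) : s ∈ {3, 4, 7}, s ≤ k}:
g(0) = mex{} = 0
g(1) = mex{} = 0
g(2) = mex{} = 0
g(3) = mex{0} = 1
g(4) = mex{0} = 1
g(5) = mex{0} = 1
g(6) = mex{0,1} = 2
g(7) = mex{0,1} = 2
g(8) = mex{0,1} = 2
So g(8) = 2.
By the Sprague-Grundy theorem, the Grundy value of a sum of independent games is the XOR of the component values.
Combined value = 6 ⊕ 2 = 4.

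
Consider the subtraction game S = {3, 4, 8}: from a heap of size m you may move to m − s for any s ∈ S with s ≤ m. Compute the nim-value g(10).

1

Grundy values for subtraction set {3, 4, 8}:
k:     0  1  2  3  4  5  6  7  8  9 10
g(k):  0  0  0  1  1  1  2  0  2  3  1
So g(10) = 1.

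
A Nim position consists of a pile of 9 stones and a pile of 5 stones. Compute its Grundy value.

12

Write each in binary and XOR column by column:
  1001  (9)
  0101  (5)
  ----
  1100  (12)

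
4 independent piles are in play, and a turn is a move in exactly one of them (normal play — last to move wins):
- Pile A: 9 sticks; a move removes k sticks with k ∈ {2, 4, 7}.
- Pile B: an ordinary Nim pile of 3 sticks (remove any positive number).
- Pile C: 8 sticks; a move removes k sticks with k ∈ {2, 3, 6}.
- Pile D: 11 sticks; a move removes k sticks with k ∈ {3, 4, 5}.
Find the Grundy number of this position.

Grundy values for pile A (subtraction set {2, 4, 7}):
g(0) = mex{} = 0
g(1) = mex{} = 0
g(2) = mex{0} = 1
g(3) = mex{0} = 1
g(4) = mex{0,1} = 2
g(5) = mex{0,1} = 2
g(6) = mex{1,2} = 0
g(7) = mex{0,1,2} = 3
g(8) = mex{0,2} = 1
g(9) = mex{1,2,3} = 0
So g(9) = 0.
Pile B is a plain Nim pile of size 3, so its Grundy value is 3.
Build the Grundy sequence for pile C with g(k) = mex{g(k−s) : s ∈ {2, 3, 6}, s ≤ k}:
g(0) = mex{} = 0
g(1) = mex{} = 0
g(2) = mex{0} = 1
g(3) = mex{0} = 1
g(4) = mex{0,1} = 2
g(5) = mex{1} = 0
g(6) = mex{0,1,2} = 3
g(7) = mex{0,2} = 1
g(8) = mex{0,1,3} = 2
So g(8) = 2.
For pile D, compute g(0), g(1), … with moves {3, 4, 5}:
k:     0  1  2  3  4  5  6  7  8  9 10 11
g(k):  0  0  0  1  1  1  2  2  0  0  0  1
So g(11) = 1.
The value of a disjunctive sum is the nim-sum of the parts.
Combined value = 0 XOR 3 XOR 2 XOR 1 = 0.

0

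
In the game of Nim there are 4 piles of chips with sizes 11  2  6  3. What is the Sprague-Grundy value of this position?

12

Compute the nim-sum pairwise:
11 ^ 2 = 9
9 ^ 6 = 15
15 ^ 3 = 12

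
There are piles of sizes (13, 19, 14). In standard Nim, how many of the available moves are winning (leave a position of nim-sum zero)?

Bitwise XOR of the heap sizes:
  01101  (13)
  10011  (19)
  01110  (14)
  -----
  10000  (16)
The overall nim-sum is X = 16. A pile of size p has a winning move iff p XOR X < p (reduce it to p XOR X).
  13: 13 XOR 16 = 29 ≥ 13 — no move.
  19: 19 XOR 16 = 3 < 19 — winning move (to 3).
  14: 14 XOR 16 = 30 ≥ 14 — no move.
That gives 1 winning move.

1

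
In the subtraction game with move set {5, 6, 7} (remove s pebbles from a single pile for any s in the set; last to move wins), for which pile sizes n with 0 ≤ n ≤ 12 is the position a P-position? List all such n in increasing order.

0, 1, 2, 3, 4, 12

Build the Grundy sequence with g(k) = mex{g(k−s) : s ∈ {5, 6, 7}, s ≤ k}:
g(0) = mex{} = 0
g(1) = mex{} = 0
g(2) = mex{} = 0
g(3) = mex{} = 0
g(4) = mex{} = 0
g(5) = mex{0} = 1
g(6) = mex{0} = 1
g(7) = mex{0} = 1
g(8) = mex{0} = 1
g(9) = mex{0} = 1
g(10) = mex{0,1} = 2
g(11) = mex{0,1} = 2
g(12) = mex{1} = 0
The P-positions (g = 0) in 0..12 are 0, 1, 2, 3, 4, 12.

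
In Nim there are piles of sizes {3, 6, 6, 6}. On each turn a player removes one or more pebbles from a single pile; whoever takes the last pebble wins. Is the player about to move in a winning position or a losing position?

Nim-sum: 3 XOR 6 XOR 6 XOR 6 = 5.
The nim-sum is 5 ≠ 0, so this is an N-position: the player to move can win.

Winning position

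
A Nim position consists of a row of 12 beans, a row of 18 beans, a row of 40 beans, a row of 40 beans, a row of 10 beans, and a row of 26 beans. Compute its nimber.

14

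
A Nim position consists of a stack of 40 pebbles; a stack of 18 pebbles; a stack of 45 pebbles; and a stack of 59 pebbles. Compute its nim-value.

Write each in binary and XOR column by column:
  101000  (40)
  010010  (18)
  101101  (45)
  111011  (59)
  ------
  101100  (44)

44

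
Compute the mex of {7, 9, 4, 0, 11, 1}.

2

The values 0, 1 are all present; 2 is the first non-negative integer missing from the set.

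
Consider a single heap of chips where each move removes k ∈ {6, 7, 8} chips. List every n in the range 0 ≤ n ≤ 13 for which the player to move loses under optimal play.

Compute g(0), g(1), … for moves {6, 7, 8}:
g(0) = mex{} = 0
g(1) = mex{} = 0
g(2) = mex{} = 0
g(3) = mex{} = 0
g(4) = mex{} = 0
g(5) = mex{} = 0
g(6) = mex{0} = 1
g(7) = mex{0} = 1
g(8) = mex{0} = 1
g(9) = mex{0} = 1
g(10) = mex{0} = 1
g(11) = mex{0} = 1
g(12) = mex{0,1} = 2
g(13) = mex{0,1} = 2
The P-positions (g = 0) in 0..13 are 0, 1, 2, 3, 4, 5.

0, 1, 2, 3, 4, 5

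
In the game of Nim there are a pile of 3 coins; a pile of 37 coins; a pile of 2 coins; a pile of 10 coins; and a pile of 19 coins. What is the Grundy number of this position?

61

Bitwise XOR of the heap sizes:
  000011  (3)
  100101  (37)
  000010  (2)
  001010  (10)
  010011  (19)
  ------
  111101  (61)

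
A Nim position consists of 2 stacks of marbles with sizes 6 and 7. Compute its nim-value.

Nim-sum: 6 XOR 7 = 1.

1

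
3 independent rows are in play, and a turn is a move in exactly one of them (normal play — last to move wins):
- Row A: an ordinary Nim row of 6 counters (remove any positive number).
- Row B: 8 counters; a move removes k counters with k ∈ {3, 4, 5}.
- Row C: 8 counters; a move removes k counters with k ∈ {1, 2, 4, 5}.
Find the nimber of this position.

4

Row A is a plain Nim row of size 6, so its Grundy value is 6.
For row B, compute g(0), g(1), … with moves {3, 4, 5}:
g(0) = mex{} = 0
g(1) = mex{} = 0
g(2) = mex{} = 0
g(3) = mex{0} = 1
g(4) = mex{0} = 1
g(5) = mex{0} = 1
g(6) = mex{0,1} = 2
g(7) = mex{0,1} = 2
g(8) = mex{1} = 0
So g(8) = 0.
Grundy values for row C (subtraction set {1, 2, 4, 5}):
g(0) = mex{} = 0
g(1) = mex{0} = 1
g(2) = mex{0,1} = 2
g(3) = mex{1,2} = 0
g(4) = mex{0,2} = 1
g(5) = mex{0,1} = 2
g(6) = mex{1,2} = 0
g(7) = mex{0,2} = 1
g(8) = mex{0,1} = 2
So g(8) = 2.
By the Sprague-Grundy theorem, the Grundy value of a sum of independent games is the XOR of the component values.
Combined value = 6 XOR 0 XOR 2 = 4.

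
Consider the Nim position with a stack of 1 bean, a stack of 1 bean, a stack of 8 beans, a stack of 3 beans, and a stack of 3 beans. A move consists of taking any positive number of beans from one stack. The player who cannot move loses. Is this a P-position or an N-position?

Nim-sum: 1 XOR 1 XOR 8 XOR 3 XOR 3 = 8.
The nim-sum is 8 ≠ 0, so this is an N-position: the player to move can win.

N-position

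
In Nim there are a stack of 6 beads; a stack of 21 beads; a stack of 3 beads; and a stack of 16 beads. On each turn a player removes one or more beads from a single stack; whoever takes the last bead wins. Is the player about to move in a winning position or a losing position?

Losing position

Compute the nim-sum pairwise:
6 ⊕ 21 = 19
19 ⊕ 3 = 16
16 ⊕ 16 = 0
The nim-sum is 0, so this is a P-position: the player to move is in a losing position under optimal play.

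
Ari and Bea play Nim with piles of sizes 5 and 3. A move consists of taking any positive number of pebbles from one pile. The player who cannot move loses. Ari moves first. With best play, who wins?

Ari wins

In binary:
  101  (5)
  011  (3)
  ---
  110  (6)
The nim-sum is 6 ≠ 0, so this is an N-position: the player to move can win; Ari has a winning move.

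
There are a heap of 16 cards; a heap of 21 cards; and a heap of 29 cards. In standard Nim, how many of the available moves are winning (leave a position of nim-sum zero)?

3

Write each in binary and XOR column by column:
  10000  (16)
  10101  (21)
  11101  (29)
  -----
  11000  (24)
The overall nim-sum is X = 24. A heap of size p has a winning move iff p XOR X < p (reduce it to p XOR X).
  16: 16 XOR 24 = 8 < 16 — winning move (to 8).
  21: 21 XOR 24 = 13 < 21 — winning move (to 13).
  29: 29 XOR 24 = 5 < 29 — winning move (to 5).
That gives 3 winning moves.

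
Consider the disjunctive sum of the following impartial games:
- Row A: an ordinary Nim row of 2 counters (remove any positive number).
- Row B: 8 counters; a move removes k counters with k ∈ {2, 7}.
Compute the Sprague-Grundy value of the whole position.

0

Row A is a plain Nim row of size 2, so its Grundy value is 2.
For row B, compute g(0), g(1), … with moves {2, 7}:
k:     0  1  2  3  4  5  6  7  8
g(k):  0  0  1  1  0  0  1  1  2
So g(8) = 2.
The value of a disjunctive sum is the nim-sum of the parts.
Combined value = 2 XOR 2 = 0.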